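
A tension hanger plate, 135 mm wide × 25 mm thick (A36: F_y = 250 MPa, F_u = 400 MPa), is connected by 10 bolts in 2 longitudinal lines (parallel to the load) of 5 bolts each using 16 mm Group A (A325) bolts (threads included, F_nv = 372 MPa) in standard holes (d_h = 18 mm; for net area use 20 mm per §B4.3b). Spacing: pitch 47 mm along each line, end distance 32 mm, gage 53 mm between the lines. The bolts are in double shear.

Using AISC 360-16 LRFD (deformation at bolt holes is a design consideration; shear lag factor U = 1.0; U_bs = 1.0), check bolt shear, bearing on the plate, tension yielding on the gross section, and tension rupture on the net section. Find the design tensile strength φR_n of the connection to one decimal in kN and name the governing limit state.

712.5 kN (net-section rupture governs)

Bolt shear: A_b = π(16)²/4 = 201.06 mm². φR_n = 0.75 × 372 × 201.06 × 10 × 2 = 1121.9 kN.
Bearing (25 mm plate, F_u = 400 MPa): end bolts L_c = 32 − 18/2 = 23, R_n = min(1.2×23×25×400, 2.4×16×25×400) = 276 kN/bolt; interior L_c = 47 − 18 = 29, R_n = 348 kN/bolt. φR_n = 0.75 × (2×276 + 8×348) = 2502.0 kN.
Tension yield (gross): A_g = 135×25 = 3375 mm². φR_n = 0.90 × 250 × 3375 = 759.4 kN.
Tension rupture (net): A_n = (135 − 2×20)×25 = 2375 mm² (U = 1.0, A_e = A_n). φR_n = 0.75 × 400 × 2375 = 712.5 kN.
Governing: min(1121.9, 2502.0, 759.4, 712.5) = 712.5 kN → net-section rupture.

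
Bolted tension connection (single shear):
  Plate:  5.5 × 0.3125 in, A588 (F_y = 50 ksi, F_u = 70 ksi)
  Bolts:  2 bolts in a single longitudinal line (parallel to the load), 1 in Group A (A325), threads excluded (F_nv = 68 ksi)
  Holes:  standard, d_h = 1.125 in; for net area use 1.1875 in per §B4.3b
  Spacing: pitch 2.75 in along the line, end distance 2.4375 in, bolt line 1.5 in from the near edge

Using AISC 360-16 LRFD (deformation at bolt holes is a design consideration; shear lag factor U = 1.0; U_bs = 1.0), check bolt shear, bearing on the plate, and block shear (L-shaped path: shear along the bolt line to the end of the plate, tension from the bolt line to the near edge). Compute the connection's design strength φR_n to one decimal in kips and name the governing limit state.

48.4 kips (block shear governs)

Bolt shear: A_b = π(1)²/4 = 0.7854 in². φR_n = 0.75 × 68 × 0.7854 × 2 × 1 = 80.1 kips.
Bearing (0.3125 in plate, F_u = 70 ksi): end bolts L_c = 2.4375 − 1.125/2 = 1.875, R_n = min(1.2×1.875×0.3125×70, 2.4×1×0.3125×70) = 49.219 kips/bolt; interior L_c = 2.75 − 1.125 = 1.625, R_n = 42.656 kips/bolt. φR_n = 0.75 × (1×49.219 + 1×42.656) = 68.9 kips.
Block shear: shear path 1×[2.4375+1×2.75] = 1×5.1875 in, A_gv = 1.6211, A_nv = 1×(5.1875 − 1.5×1.1875)×0.3125 = 1.0645 in²; tension to near edge: (1.5 − 0.5×1.1875)×0.3125 = 0.2832 in². R_n = min(0.6×70×1.0645, 0.6×50×1.6211) + 1.0×70×0.2832 = min(44.709, 48.633) + 19.824 = 64.533 kips. φR_n = 0.75 × 64.533 = 48.4 kips.
Governing: min(80.1, 68.9, 48.4) = 48.4 kips → block shear.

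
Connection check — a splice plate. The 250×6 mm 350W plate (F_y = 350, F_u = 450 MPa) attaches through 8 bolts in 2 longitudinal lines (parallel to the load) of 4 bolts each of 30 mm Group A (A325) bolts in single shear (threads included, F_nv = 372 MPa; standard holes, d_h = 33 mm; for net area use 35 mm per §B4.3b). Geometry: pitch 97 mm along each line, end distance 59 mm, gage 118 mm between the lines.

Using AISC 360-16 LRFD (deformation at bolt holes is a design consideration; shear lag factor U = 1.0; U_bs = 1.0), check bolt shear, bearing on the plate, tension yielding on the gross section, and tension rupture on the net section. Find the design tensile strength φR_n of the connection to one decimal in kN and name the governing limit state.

364.5 kN (net-section rupture governs)

Bolt shear: A_b = π(30)²/4 = 706.86 mm². φR_n = 0.75 × 372 × 706.86 × 8 × 1 = 1577.7 kN.
Bearing (6 mm plate, F_u = 450 MPa): end bolts L_c = 59 − 33/2 = 42.5, R_n = min(1.2×42.5×6×450, 2.4×30×6×450) = 137.7 kN/bolt; interior L_c = 97 − 33 = 64, R_n = 194.4 kN/bolt. φR_n = 0.75 × (2×137.7 + 6×194.4) = 1081.4 kN.
Tension yield (gross): A_g = 250×6 = 1500 mm². φR_n = 0.90 × 350 × 1500 = 472.5 kN.
Tension rupture (net): A_n = (250 − 2×35)×6 = 1080 mm² (U = 1.0, A_e = A_n). φR_n = 0.75 × 450 × 1080 = 364.5 kN.
Governing: min(1577.7, 1081.4, 472.5, 364.5) = 364.5 kN → net-section rupture.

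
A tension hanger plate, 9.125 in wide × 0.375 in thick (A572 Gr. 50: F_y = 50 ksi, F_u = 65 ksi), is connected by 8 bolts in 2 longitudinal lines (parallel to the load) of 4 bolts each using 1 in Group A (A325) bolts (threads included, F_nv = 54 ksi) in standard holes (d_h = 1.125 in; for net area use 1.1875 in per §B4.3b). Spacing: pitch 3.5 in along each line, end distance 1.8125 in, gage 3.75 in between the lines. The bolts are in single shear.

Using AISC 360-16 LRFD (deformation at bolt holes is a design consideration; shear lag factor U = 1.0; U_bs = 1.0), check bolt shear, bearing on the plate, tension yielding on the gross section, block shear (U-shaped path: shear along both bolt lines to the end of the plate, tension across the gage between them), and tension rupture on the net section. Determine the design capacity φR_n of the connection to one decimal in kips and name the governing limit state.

123.4 kips (net-section rupture governs)

Bolt shear: A_b = π(1)²/4 = 0.7854 in². φR_n = 0.75 × 54 × 0.7854 × 8 × 1 = 254.5 kips.
Bearing (0.375 in plate, F_u = 65 ksi): end bolts L_c = 1.8125 − 1.125/2 = 1.25, R_n = min(1.2×1.25×0.375×65, 2.4×1×0.375×65) = 36.563 kips/bolt; interior L_c = 3.5 − 1.125 = 2.375, R_n = 58.5 kips/bolt. φR_n = 0.75 × (2×36.563 + 6×58.5) = 318.1 kips.
Tension yield (gross): A_g = 9.125×0.375 = 3.4219 in². φR_n = 0.90 × 50 × 3.4219 = 154.0 kips.
Block shear: shear path 2×[1.8125+3×3.5] = 2×12.3125 in, A_gv = 9.2344, A_nv = 2×(12.3125 − 3.5×1.1875)×0.375 = 6.1172 in²; tension across gage: (3.75 − 1×1.1875)×0.375 = 0.96094 in². R_n = min(0.6×65×6.1172, 0.6×50×9.2344) + 1.0×65×0.96094 = min(238.57, 277.03) + 62.461 = 301.03 kips. φR_n = 0.75 × 301.03 = 225.8 kips.
Tension rupture (net): A_n = (9.125 − 2×1.1875)×0.375 = 2.5313 in² (U = 1.0, A_e = A_n). φR_n = 0.75 × 65 × 2.5313 = 123.4 kips.
Governing: min(254.5, 318.1, 154.0, 225.8, 123.4) = 123.4 kips → net-section rupture.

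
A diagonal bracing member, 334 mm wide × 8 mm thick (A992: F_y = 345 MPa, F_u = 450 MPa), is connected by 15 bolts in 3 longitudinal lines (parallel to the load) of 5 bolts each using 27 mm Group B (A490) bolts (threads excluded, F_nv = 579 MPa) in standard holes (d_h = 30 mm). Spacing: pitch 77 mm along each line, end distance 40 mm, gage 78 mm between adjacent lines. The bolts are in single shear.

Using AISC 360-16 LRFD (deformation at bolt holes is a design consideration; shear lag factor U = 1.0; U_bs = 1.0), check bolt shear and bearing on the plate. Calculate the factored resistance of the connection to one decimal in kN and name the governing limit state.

2070.4 kN (bearing governs)

Bolt shear: A_b = π(27)²/4 = 572.56 mm². φR_n = 0.75 × 579 × 572.56 × 15 × 1 = 3729.5 kN.
Bearing (8 mm plate, F_u = 450 MPa): end bolts L_c = 40 − 30/2 = 25, R_n = min(1.2×25×8×450, 2.4×27×8×450) = 108 kN/bolt; interior L_c = 77 − 30 = 47, R_n = 203.04 kN/bolt. φR_n = 0.75 × (3×108 + 12×203.04) = 2070.4 kN.
Governing: min(3729.5, 2070.4) = 2070.4 kN → bearing.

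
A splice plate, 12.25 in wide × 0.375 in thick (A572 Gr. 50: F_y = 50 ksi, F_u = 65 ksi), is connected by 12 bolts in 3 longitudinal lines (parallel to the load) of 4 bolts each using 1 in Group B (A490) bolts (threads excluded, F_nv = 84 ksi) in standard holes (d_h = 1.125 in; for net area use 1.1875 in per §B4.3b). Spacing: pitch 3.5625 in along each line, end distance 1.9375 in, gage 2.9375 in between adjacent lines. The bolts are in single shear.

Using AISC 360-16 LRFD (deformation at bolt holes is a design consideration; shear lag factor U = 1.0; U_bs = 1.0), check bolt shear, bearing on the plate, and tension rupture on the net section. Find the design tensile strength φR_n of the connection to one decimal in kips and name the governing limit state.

Bolt shear: A_b = π(1)²/4 = 0.7854 in². φR_n = 0.75 × 84 × 0.7854 × 12 × 1 = 593.8 kips.
Bearing (0.375 in plate, F_u = 65 ksi): end bolts L_c = 1.9375 − 1.125/2 = 1.375, R_n = min(1.2×1.375×0.375×65, 2.4×1×0.375×65) = 40.219 kips/bolt; interior L_c = 3.5625 − 1.125 = 2.4375, R_n = 58.5 kips/bolt. φR_n = 0.75 × (3×40.219 + 9×58.5) = 485.4 kips.
Tension rupture (net): A_n = (12.25 − 3×1.1875)×0.375 = 3.2578 in² (U = 1.0, A_e = A_n). φR_n = 0.75 × 65 × 3.2578 = 158.8 kips.
Governing: min(593.8, 485.4, 158.8) = 158.8 kips → net-section rupture.

158.8 kips (net-section rupture governs)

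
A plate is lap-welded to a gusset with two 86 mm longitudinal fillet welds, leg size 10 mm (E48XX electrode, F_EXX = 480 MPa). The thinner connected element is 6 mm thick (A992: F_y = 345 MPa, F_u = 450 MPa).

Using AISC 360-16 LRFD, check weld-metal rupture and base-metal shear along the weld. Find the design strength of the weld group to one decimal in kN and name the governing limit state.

Weld metal: throat = 0.707×10 = 7.07 mm, L = 2×86 = 172 mm. φR_n = 0.75 × 0.6 × 480 × 7.07 × 172 = 262.7 kN.
Base metal shear (6 mm plate): yield φR_n = 1.0×0.6×345×6×172 = 213.6 kN; rupture φR_n = 0.75×0.6×450×6×172 = 209.0 kN; take 209.0 kN (rupture).
Governing: min(262.7, 209.0) = 209.0 kN → base-metal shear.

209.0 kN (base-metal shear governs)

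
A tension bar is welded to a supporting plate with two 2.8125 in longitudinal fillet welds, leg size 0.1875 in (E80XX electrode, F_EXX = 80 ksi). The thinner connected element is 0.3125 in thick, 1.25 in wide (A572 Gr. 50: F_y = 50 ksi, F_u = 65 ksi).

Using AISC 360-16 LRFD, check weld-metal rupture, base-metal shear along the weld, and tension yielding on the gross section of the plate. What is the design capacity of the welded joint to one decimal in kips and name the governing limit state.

17.6 kips (gross-section yield governs)

Weld metal: throat = 0.707×0.1875 = 0.13256 in, L = 2×2.8125 = 5.625 in. φR_n = 0.75 × 0.6 × 80 × 0.13256 × 5.625 = 26.8 kips.
Base metal shear (0.3125 in plate): yield φR_n = 1.0×0.6×50×0.3125×5.625 = 52.7 kips; rupture φR_n = 0.75×0.6×65×0.3125×5.625 = 51.4 kips; take 51.4 kips (rupture).
Tension yield (gross): A_g = 1.25×0.3125 = 0.39063 in². φR_n = 0.90 × 50 × 0.39063 = 17.6 kips.
Governing: min(26.8, 51.4, 17.6) = 17.6 kips → gross-section yield.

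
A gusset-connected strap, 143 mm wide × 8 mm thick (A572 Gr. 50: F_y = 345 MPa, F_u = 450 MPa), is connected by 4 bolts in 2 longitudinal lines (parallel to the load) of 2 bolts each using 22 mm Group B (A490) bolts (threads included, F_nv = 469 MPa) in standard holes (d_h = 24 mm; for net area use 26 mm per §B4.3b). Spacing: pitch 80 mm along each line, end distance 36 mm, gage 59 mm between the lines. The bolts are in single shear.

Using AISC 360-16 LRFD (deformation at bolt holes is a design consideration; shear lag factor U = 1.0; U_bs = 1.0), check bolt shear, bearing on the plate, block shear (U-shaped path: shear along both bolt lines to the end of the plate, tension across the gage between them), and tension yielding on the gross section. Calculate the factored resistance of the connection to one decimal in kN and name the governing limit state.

338.6 kN (block shear governs)

Bolt shear: A_b = π(22)²/4 = 380.13 mm². φR_n = 0.75 × 469 × 380.13 × 4 × 1 = 534.8 kN.
Bearing (8 mm plate, F_u = 450 MPa): end bolts L_c = 36 − 24/2 = 24, R_n = min(1.2×24×8×450, 2.4×22×8×450) = 103.68 kN/bolt; interior L_c = 80 − 24 = 56, R_n = 190.08 kN/bolt. φR_n = 0.75 × (2×103.68 + 2×190.08) = 440.6 kN.
Block shear: shear path 2×[36+1×80] = 2×116 mm, A_gv = 1856, A_nv = 2×(116 − 1.5×26)×8 = 1232 mm²; tension across gage: (59 − 1×26)×8 = 264 mm². R_n = min(0.6×450×1232, 0.6×345×1856) + 1.0×450×264 = min(332.64, 384.19) + 118.8 = 451.44 kN. φR_n = 0.75 × 451.44 = 338.6 kN.
Tension yield (gross): A_g = 143×8 = 1144 mm². φR_n = 0.90 × 345 × 1144 = 355.2 kN.
Governing: min(534.8, 440.6, 338.6, 355.2) = 338.6 kN → block shear.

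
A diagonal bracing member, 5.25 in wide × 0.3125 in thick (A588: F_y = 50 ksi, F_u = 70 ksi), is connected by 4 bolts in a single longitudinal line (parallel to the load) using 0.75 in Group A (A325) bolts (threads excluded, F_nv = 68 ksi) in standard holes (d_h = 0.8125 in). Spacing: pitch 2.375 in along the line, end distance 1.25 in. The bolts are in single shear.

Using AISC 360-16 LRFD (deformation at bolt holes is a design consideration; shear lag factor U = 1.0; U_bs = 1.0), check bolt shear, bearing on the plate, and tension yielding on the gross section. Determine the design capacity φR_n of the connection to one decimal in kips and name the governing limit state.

Bolt shear: A_b = π(0.75)²/4 = 0.44179 in². φR_n = 0.75 × 68 × 0.44179 × 4 × 1 = 90.1 kips.
Bearing (0.3125 in plate, F_u = 70 ksi): end bolts L_c = 1.25 − 0.8125/2 = 0.84375, R_n = min(1.2×0.84375×0.3125×70, 2.4×0.75×0.3125×70) = 22.148 kips/bolt; interior L_c = 2.375 − 0.8125 = 1.5625, R_n = 39.375 kips/bolt. φR_n = 0.75 × (1×22.148 + 3×39.375) = 105.2 kips.
Tension yield (gross): A_g = 5.25×0.3125 = 1.6406 in². φR_n = 0.90 × 50 × 1.6406 = 73.8 kips.
Governing: min(90.1, 105.2, 73.8) = 73.8 kips → gross-section yield.

73.8 kips (gross-section yield governs)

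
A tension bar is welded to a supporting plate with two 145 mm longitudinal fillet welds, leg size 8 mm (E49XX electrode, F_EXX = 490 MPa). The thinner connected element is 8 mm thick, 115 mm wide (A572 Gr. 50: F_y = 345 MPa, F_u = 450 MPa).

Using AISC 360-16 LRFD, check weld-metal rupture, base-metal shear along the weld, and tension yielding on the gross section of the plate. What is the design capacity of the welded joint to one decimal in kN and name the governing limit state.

Weld metal: throat = 0.707×8 = 5.656 mm, L = 2×145 = 290 mm. φR_n = 0.75 × 0.6 × 490 × 5.656 × 290 = 361.7 kN.
Base metal shear (8 mm plate): yield φR_n = 1.0×0.6×345×8×290 = 480.2 kN; rupture φR_n = 0.75×0.6×450×8×290 = 469.8 kN; take 469.8 kN (rupture).
Tension yield (gross): A_g = 115×8 = 920 mm². φR_n = 0.90 × 345 × 920 = 285.7 kN.
Governing: min(361.7, 469.8, 285.7) = 285.7 kN → gross-section yield.

285.7 kN (gross-section yield governs)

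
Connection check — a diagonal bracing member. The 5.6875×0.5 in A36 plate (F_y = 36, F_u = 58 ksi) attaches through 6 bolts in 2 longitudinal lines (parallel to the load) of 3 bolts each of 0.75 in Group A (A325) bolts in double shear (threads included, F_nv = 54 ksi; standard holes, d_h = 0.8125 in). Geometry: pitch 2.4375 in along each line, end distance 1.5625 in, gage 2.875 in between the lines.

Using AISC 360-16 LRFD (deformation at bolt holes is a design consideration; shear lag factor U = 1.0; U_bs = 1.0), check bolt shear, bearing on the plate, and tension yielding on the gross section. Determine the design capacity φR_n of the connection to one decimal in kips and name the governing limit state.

92.1 kips (gross-section yield governs)

Bolt shear: A_b = π(0.75)²/4 = 0.44179 in². φR_n = 0.75 × 54 × 0.44179 × 6 × 2 = 214.7 kips.
Bearing (0.5 in plate, F_u = 58 ksi): end bolts L_c = 1.5625 − 0.8125/2 = 1.15625, R_n = min(1.2×1.15625×0.5×58, 2.4×0.75×0.5×58) = 40.238 kips/bolt; interior L_c = 2.4375 − 0.8125 = 1.625, R_n = 52.2 kips/bolt. φR_n = 0.75 × (2×40.238 + 4×52.2) = 217.0 kips.
Tension yield (gross): A_g = 5.6875×0.5 = 2.8438 in². φR_n = 0.90 × 36 × 2.8438 = 92.1 kips.
Governing: min(214.7, 217.0, 92.1) = 92.1 kips → gross-section yield.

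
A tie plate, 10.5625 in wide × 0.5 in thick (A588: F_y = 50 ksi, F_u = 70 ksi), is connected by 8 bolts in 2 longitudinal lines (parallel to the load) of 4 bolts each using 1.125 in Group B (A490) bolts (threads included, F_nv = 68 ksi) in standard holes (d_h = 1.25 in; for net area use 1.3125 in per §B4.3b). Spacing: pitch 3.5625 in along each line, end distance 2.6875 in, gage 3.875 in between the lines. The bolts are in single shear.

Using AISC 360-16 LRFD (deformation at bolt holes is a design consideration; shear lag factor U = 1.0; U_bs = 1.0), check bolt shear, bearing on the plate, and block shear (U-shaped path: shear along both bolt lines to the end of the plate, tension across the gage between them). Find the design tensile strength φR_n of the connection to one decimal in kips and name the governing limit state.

343.9 kips (block shear governs)

Bolt shear: A_b = π(1.125)²/4 = 0.99402 in². φR_n = 0.75 × 68 × 0.99402 × 8 × 1 = 405.6 kips.
Bearing (0.5 in plate, F_u = 70 ksi): end bolts L_c = 2.6875 − 1.25/2 = 2.0625, R_n = min(1.2×2.0625×0.5×70, 2.4×1.125×0.5×70) = 86.625 kips/bolt; interior L_c = 3.5625 − 1.25 = 2.3125, R_n = 94.5 kips/bolt. φR_n = 0.75 × (2×86.625 + 6×94.5) = 555.2 kips.
Block shear: shear path 2×[2.6875+3×3.5625] = 2×13.375 in, A_gv = 13.375, A_nv = 2×(13.375 − 3.5×1.3125)×0.5 = 8.7813 in²; tension across gage: (3.875 − 1×1.3125)×0.5 = 1.2813 in². R_n = min(0.6×70×8.7813, 0.6×50×13.375) + 1.0×70×1.2813 = min(368.81, 401.25) + 89.691 = 458.5 kips. φR_n = 0.75 × 458.5 = 343.9 kips.
Governing: min(405.6, 555.2, 343.9) = 343.9 kips → block shear.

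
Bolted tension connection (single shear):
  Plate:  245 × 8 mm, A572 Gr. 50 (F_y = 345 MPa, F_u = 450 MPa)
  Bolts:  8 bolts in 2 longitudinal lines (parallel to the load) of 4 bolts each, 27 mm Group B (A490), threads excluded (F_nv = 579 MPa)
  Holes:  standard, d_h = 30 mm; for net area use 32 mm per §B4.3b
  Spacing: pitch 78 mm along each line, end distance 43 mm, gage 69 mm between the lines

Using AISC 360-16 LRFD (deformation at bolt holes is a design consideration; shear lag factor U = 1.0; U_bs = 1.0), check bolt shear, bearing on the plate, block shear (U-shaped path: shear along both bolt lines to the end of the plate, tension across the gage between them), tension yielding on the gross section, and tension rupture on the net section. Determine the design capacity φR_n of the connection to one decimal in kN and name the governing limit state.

488.7 kN (net-section rupture governs)

Bolt shear: A_b = π(27)²/4 = 572.56 mm². φR_n = 0.75 × 579 × 572.56 × 8 × 1 = 1989.1 kN.
Bearing (8 mm plate, F_u = 450 MPa): end bolts L_c = 43 − 30/2 = 28, R_n = min(1.2×28×8×450, 2.4×27×8×450) = 120.96 kN/bolt; interior L_c = 78 − 30 = 48, R_n = 207.36 kN/bolt. φR_n = 0.75 × (2×120.96 + 6×207.36) = 1114.6 kN.
Block shear: shear path 2×[43+3×78] = 2×277 mm, A_gv = 4432, A_nv = 2×(277 − 3.5×32)×8 = 2640 mm²; tension across gage: (69 − 1×32)×8 = 296 mm². R_n = min(0.6×450×2640, 0.6×345×4432) + 1.0×450×296 = min(712.8, 917.42) + 133.2 = 846 kN. φR_n = 0.75 × 846 = 634.5 kN.
Tension yield (gross): A_g = 245×8 = 1960 mm². φR_n = 0.90 × 345 × 1960 = 608.6 kN.
Tension rupture (net): A_n = (245 − 2×32)×8 = 1448 mm² (U = 1.0, A_e = A_n). φR_n = 0.75 × 450 × 1448 = 488.7 kN.
Governing: min(1989.1, 1114.6, 634.5, 608.6, 488.7) = 488.7 kN → net-section rupture.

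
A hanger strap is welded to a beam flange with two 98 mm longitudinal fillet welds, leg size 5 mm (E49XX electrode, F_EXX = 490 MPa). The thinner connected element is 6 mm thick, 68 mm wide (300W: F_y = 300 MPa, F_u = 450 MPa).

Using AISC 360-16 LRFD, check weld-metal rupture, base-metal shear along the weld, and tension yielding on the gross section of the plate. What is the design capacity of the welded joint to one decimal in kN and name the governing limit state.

110.2 kN (gross-section yield governs)

Weld metal: throat = 0.707×5 = 3.535 mm, L = 2×98 = 196 mm. φR_n = 0.75 × 0.6 × 490 × 3.535 × 196 = 152.8 kN.
Base metal shear (6 mm plate): yield φR_n = 1.0×0.6×300×6×196 = 211.7 kN; rupture φR_n = 0.75×0.6×450×6×196 = 238.1 kN; take 211.7 kN (yield).
Tension yield (gross): A_g = 68×6 = 408 mm². φR_n = 0.90 × 300 × 408 = 110.2 kN.
Governing: min(152.8, 211.7, 110.2) = 110.2 kN → gross-section yield.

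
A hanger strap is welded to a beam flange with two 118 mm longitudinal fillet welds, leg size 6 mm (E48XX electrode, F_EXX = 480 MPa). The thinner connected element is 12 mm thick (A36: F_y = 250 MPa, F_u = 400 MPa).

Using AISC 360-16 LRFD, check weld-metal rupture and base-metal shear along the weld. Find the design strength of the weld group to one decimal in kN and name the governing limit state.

216.2 kN (weld metal governs)

Weld metal: throat = 0.707×6 = 4.242 mm, L = 2×118 = 236 mm. φR_n = 0.75 × 0.6 × 480 × 4.242 × 236 = 216.2 kN.
Base metal shear (12 mm plate): yield φR_n = 1.0×0.6×250×12×236 = 424.8 kN; rupture φR_n = 0.75×0.6×400×12×236 = 509.8 kN; take 424.8 kN (yield).
Governing: min(216.2, 424.8) = 216.2 kN → weld metal.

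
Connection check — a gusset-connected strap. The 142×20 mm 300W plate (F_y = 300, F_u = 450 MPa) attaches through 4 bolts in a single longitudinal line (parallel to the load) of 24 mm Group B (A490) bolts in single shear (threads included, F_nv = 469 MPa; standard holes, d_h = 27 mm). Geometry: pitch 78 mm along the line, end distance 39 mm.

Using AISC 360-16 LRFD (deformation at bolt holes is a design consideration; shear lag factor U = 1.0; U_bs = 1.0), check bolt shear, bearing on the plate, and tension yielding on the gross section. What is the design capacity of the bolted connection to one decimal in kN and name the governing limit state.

636.5 kN (bolt shear governs)

Bolt shear: A_b = π(24)²/4 = 452.39 mm². φR_n = 0.75 × 469 × 452.39 × 4 × 1 = 636.5 kN.
Bearing (20 mm plate, F_u = 450 MPa): end bolts L_c = 39 − 27/2 = 25.5, R_n = min(1.2×25.5×20×450, 2.4×24×20×450) = 275.4 kN/bolt; interior L_c = 78 − 27 = 51, R_n = 518.4 kN/bolt. φR_n = 0.75 × (1×275.4 + 3×518.4) = 1373.0 kN.
Tension yield (gross): A_g = 142×20 = 2840 mm². φR_n = 0.90 × 300 × 2840 = 766.8 kN.
Governing: min(636.5, 1373.0, 766.8) = 636.5 kN → bolt shear.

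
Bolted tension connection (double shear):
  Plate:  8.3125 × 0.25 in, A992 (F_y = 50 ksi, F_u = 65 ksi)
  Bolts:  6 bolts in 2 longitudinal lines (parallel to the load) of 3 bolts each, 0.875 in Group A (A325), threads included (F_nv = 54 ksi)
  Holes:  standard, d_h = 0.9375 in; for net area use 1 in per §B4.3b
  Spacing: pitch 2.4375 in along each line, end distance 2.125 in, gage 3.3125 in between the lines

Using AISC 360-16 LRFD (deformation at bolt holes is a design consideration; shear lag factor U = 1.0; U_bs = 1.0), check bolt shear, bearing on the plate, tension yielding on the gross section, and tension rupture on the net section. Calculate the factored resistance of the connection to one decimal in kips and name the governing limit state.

Bolt shear: A_b = π(0.875)²/4 = 0.60132 in². φR_n = 0.75 × 54 × 0.60132 × 6 × 2 = 292.2 kips.
Bearing (0.25 in plate, F_u = 65 ksi): end bolts L_c = 2.125 − 0.9375/2 = 1.65625, R_n = min(1.2×1.65625×0.25×65, 2.4×0.875×0.25×65) = 32.297 kips/bolt; interior L_c = 2.4375 − 0.9375 = 1.5, R_n = 29.25 kips/bolt. φR_n = 0.75 × (2×32.297 + 4×29.25) = 136.2 kips.
Tension yield (gross): A_g = 8.3125×0.25 = 2.0781 in². φR_n = 0.90 × 50 × 2.0781 = 93.5 kips.
Tension rupture (net): A_n = (8.3125 − 2×1)×0.25 = 1.5781 in² (U = 1.0, A_e = A_n). φR_n = 0.75 × 65 × 1.5781 = 76.9 kips.
Governing: min(292.2, 136.2, 93.5, 76.9) = 76.9 kips → net-section rupture.

76.9 kips (net-section rupture governs)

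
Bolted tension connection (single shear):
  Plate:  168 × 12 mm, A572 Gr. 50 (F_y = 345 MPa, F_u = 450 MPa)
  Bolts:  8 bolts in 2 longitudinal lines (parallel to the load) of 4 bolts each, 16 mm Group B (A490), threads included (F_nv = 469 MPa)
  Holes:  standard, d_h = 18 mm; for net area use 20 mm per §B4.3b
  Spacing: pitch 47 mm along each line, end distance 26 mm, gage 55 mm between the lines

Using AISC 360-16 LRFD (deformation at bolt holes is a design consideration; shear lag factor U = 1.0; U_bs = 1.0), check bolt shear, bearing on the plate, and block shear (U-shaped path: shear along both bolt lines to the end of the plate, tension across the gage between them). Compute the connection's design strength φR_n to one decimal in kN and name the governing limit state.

Bolt shear: A_b = π(16)²/4 = 201.06 mm². φR_n = 0.75 × 469 × 201.06 × 8 × 1 = 565.8 kN.
Bearing (12 mm plate, F_u = 450 MPa): end bolts L_c = 26 − 18/2 = 17, R_n = min(1.2×17×12×450, 2.4×16×12×450) = 110.16 kN/bolt; interior L_c = 47 − 18 = 29, R_n = 187.92 kN/bolt. φR_n = 0.75 × (2×110.16 + 6×187.92) = 1010.9 kN.
Block shear: shear path 2×[26+3×47] = 2×167 mm, A_gv = 4008, A_nv = 2×(167 − 3.5×20)×12 = 2328 mm²; tension across gage: (55 − 1×20)×12 = 420 mm². R_n = min(0.6×450×2328, 0.6×345×4008) + 1.0×450×420 = min(628.56, 829.66) + 189 = 817.56 kN. φR_n = 0.75 × 817.56 = 613.2 kN.
Governing: min(565.8, 1010.9, 613.2) = 565.8 kN → bolt shear.

565.8 kN (bolt shear governs)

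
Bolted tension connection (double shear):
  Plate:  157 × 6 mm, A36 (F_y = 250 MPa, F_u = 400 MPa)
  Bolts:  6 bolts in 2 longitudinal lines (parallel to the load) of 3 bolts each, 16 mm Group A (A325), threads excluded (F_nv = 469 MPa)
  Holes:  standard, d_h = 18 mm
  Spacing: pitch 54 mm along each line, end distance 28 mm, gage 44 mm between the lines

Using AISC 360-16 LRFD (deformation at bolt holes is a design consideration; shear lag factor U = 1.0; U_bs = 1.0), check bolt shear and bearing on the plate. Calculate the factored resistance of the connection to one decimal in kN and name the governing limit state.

Bolt shear: A_b = π(16)²/4 = 201.06 mm². φR_n = 0.75 × 469 × 201.06 × 6 × 2 = 848.7 kN.
Bearing (6 mm plate, F_u = 400 MPa): end bolts L_c = 28 − 18/2 = 19, R_n = min(1.2×19×6×400, 2.4×16×6×400) = 54.72 kN/bolt; interior L_c = 54 − 18 = 36, R_n = 92.16 kN/bolt. φR_n = 0.75 × (2×54.72 + 4×92.16) = 358.6 kN.
Governing: min(848.7, 358.6) = 358.6 kN → bearing.

358.6 kN (bearing governs)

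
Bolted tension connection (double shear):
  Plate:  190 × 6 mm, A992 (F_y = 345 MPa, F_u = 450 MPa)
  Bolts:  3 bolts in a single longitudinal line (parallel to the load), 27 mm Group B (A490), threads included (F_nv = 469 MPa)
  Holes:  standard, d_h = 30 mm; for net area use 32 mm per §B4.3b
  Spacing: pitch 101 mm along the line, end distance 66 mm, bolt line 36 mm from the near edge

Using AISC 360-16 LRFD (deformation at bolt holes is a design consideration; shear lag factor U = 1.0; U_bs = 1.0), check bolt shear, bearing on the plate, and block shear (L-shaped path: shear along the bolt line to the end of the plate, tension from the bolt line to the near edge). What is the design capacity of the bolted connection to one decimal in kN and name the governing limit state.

268.9 kN (block shear governs)

Bolt shear: A_b = π(27)²/4 = 572.56 mm². φR_n = 0.75 × 469 × 572.56 × 3 × 2 = 1208.4 kN.
Bearing (6 mm plate, F_u = 450 MPa): end bolts L_c = 66 − 30/2 = 51, R_n = min(1.2×51×6×450, 2.4×27×6×450) = 165.24 kN/bolt; interior L_c = 101 − 30 = 71, R_n = 174.96 kN/bolt. φR_n = 0.75 × (1×165.24 + 2×174.96) = 386.4 kN.
Block shear: shear path 1×[66+2×101] = 1×268 mm, A_gv = 1608, A_nv = 1×(268 − 2.5×32)×6 = 1128 mm²; tension to near edge: (36 − 0.5×32)×6 = 120 mm². R_n = min(0.6×450×1128, 0.6×345×1608) + 1.0×450×120 = min(304.56, 332.86) + 54 = 358.56 kN. φR_n = 0.75 × 358.56 = 268.9 kN.
Governing: min(1208.4, 386.4, 268.9) = 268.9 kN → block shear.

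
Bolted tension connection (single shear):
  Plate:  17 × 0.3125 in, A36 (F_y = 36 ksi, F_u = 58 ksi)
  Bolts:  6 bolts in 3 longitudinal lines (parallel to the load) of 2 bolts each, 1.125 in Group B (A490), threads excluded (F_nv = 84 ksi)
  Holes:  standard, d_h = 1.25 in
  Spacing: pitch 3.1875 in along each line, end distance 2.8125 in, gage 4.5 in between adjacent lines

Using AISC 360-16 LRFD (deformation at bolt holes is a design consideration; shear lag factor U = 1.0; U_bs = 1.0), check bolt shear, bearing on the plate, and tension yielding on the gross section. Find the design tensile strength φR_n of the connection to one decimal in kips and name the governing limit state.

172.1 kips (gross-section yield governs)

Bolt shear: A_b = π(1.125)²/4 = 0.99402 in². φR_n = 0.75 × 84 × 0.99402 × 6 × 1 = 375.7 kips.
Bearing (0.3125 in plate, F_u = 58 ksi): end bolts L_c = 2.8125 − 1.25/2 = 2.1875, R_n = min(1.2×2.1875×0.3125×58, 2.4×1.125×0.3125×58) = 47.578 kips/bolt; interior L_c = 3.1875 − 1.25 = 1.9375, R_n = 42.141 kips/bolt. φR_n = 0.75 × (3×47.578 + 3×42.141) = 201.9 kips.
Tension yield (gross): A_g = 17×0.3125 = 5.3125 in². φR_n = 0.90 × 36 × 5.3125 = 172.1 kips.
Governing: min(375.7, 201.9, 172.1) = 172.1 kips → gross-section yield.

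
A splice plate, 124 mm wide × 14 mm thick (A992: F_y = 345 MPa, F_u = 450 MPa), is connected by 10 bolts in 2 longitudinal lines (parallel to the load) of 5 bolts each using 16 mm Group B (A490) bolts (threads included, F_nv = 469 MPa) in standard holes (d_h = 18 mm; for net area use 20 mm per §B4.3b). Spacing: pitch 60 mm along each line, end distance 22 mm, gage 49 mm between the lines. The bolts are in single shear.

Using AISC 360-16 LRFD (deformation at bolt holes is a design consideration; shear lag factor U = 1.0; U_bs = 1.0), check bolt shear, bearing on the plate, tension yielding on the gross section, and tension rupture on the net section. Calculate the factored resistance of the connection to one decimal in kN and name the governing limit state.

396.9 kN (net-section rupture governs)

Bolt shear: A_b = π(16)²/4 = 201.06 mm². φR_n = 0.75 × 469 × 201.06 × 10 × 1 = 707.2 kN.
Bearing (14 mm plate, F_u = 450 MPa): end bolts L_c = 22 − 18/2 = 13, R_n = min(1.2×13×14×450, 2.4×16×14×450) = 98.28 kN/bolt; interior L_c = 60 − 18 = 42, R_n = 241.92 kN/bolt. φR_n = 0.75 × (2×98.28 + 8×241.92) = 1598.9 kN.
Tension yield (gross): A_g = 124×14 = 1736 mm². φR_n = 0.90 × 345 × 1736 = 539.0 kN.
Tension rupture (net): A_n = (124 − 2×20)×14 = 1176 mm² (U = 1.0, A_e = A_n). φR_n = 0.75 × 450 × 1176 = 396.9 kN.
Governing: min(707.2, 1598.9, 539.0, 396.9) = 396.9 kN → net-section rupture.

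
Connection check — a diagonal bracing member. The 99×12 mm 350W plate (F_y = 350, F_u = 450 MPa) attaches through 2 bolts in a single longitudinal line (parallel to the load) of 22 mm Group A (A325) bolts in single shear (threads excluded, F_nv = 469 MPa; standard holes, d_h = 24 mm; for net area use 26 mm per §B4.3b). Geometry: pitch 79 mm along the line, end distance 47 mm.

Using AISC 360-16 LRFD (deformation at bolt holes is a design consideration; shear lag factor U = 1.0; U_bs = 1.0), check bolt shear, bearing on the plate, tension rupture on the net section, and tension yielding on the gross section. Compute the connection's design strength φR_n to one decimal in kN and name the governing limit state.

267.4 kN (bolt shear governs)

Bolt shear: A_b = π(22)²/4 = 380.13 mm². φR_n = 0.75 × 469 × 380.13 × 2 × 1 = 267.4 kN.
Bearing (12 mm plate, F_u = 450 MPa): end bolts L_c = 47 − 24/2 = 35, R_n = min(1.2×35×12×450, 2.4×22×12×450) = 226.8 kN/bolt; interior L_c = 79 − 24 = 55, R_n = 285.12 kN/bolt. φR_n = 0.75 × (1×226.8 + 1×285.12) = 383.9 kN.
Tension rupture (net): A_n = (99 − 1×26)×12 = 876 mm² (U = 1.0, A_e = A_n). φR_n = 0.75 × 450 × 876 = 295.7 kN.
Tension yield (gross): A_g = 99×12 = 1188 mm². φR_n = 0.90 × 350 × 1188 = 374.2 kN.
Governing: min(267.4, 383.9, 295.7, 374.2) = 267.4 kN → bolt shear.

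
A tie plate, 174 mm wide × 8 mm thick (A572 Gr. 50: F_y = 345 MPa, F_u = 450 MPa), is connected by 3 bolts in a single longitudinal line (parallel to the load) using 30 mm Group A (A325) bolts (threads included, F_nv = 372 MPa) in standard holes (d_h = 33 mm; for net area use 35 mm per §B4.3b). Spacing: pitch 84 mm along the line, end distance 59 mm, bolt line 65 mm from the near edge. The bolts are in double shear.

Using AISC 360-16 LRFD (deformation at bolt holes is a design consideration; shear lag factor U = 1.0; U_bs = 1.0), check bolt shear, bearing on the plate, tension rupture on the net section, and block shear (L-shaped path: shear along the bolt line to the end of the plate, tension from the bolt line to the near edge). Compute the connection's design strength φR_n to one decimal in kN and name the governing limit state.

354.2 kN (block shear governs)

Bolt shear: A_b = π(30)²/4 = 706.86 mm². φR_n = 0.75 × 372 × 706.86 × 3 × 2 = 1183.3 kN.
Bearing (8 mm plate, F_u = 450 MPa): end bolts L_c = 59 − 33/2 = 42.5, R_n = min(1.2×42.5×8×450, 2.4×30×8×450) = 183.6 kN/bolt; interior L_c = 84 − 33 = 51, R_n = 220.32 kN/bolt. φR_n = 0.75 × (1×183.6 + 2×220.32) = 468.2 kN.
Tension rupture (net): A_n = (174 − 1×35)×8 = 1112 mm² (U = 1.0, A_e = A_n). φR_n = 0.75 × 450 × 1112 = 375.3 kN.
Block shear: shear path 1×[59+2×84] = 1×227 mm, A_gv = 1816, A_nv = 1×(227 − 2.5×35)×8 = 1116 mm²; tension to near edge: (65 − 0.5×35)×8 = 380 mm². R_n = min(0.6×450×1116, 0.6×345×1816) + 1.0×450×380 = min(301.32, 375.91) + 171 = 472.32 kN. φR_n = 0.75 × 472.32 = 354.2 kN.
Governing: min(1183.3, 468.2, 375.3, 354.2) = 354.2 kN → block shear.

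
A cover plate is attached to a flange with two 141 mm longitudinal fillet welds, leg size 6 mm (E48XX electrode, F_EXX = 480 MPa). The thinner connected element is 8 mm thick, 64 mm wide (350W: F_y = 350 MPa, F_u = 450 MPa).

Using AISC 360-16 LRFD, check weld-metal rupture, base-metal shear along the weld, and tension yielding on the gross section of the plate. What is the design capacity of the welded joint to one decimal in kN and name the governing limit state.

Weld metal: throat = 0.707×6 = 4.242 mm, L = 2×141 = 282 mm. φR_n = 0.75 × 0.6 × 480 × 4.242 × 282 = 258.4 kN.
Base metal shear (8 mm plate): yield φR_n = 1.0×0.6×350×8×282 = 473.8 kN; rupture φR_n = 0.75×0.6×450×8×282 = 456.8 kN; take 456.8 kN (rupture).
Tension yield (gross): A_g = 64×8 = 512 mm². φR_n = 0.90 × 350 × 512 = 161.3 kN.
Governing: min(258.4, 456.8, 161.3) = 161.3 kN → gross-section yield.

161.3 kN (gross-section yield governs)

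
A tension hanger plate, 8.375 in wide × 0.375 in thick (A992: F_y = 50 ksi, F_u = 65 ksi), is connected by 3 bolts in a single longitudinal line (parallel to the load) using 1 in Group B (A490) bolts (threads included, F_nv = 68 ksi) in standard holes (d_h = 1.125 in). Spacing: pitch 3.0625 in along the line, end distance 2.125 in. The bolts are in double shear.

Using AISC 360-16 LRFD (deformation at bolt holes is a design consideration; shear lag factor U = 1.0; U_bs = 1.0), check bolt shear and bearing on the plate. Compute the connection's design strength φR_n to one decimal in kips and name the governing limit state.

119.3 kips (bearing governs)

Bolt shear: A_b = π(1)²/4 = 0.7854 in². φR_n = 0.75 × 68 × 0.7854 × 3 × 2 = 240.3 kips.
Bearing (0.375 in plate, F_u = 65 ksi): end bolts L_c = 2.125 − 1.125/2 = 1.5625, R_n = min(1.2×1.5625×0.375×65, 2.4×1×0.375×65) = 45.703 kips/bolt; interior L_c = 3.0625 − 1.125 = 1.9375, R_n = 56.672 kips/bolt. φR_n = 0.75 × (1×45.703 + 2×56.672) = 119.3 kips.
Governing: min(240.3, 119.3) = 119.3 kips → bearing.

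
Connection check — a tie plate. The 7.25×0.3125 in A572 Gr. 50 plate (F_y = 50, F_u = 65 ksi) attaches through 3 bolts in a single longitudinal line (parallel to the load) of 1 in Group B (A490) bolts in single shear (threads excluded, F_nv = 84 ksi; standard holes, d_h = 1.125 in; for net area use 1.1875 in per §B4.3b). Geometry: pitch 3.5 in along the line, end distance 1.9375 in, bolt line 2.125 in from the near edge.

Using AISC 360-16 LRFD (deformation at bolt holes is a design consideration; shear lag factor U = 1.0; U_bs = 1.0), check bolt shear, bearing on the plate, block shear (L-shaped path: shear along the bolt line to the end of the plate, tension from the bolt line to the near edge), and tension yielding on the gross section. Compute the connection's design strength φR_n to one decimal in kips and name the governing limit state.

77.9 kips (block shear governs)

Bolt shear: A_b = π(1)²/4 = 0.7854 in². φR_n = 0.75 × 84 × 0.7854 × 3 × 1 = 148.4 kips.
Bearing (0.3125 in plate, F_u = 65 ksi): end bolts L_c = 1.9375 − 1.125/2 = 1.375, R_n = min(1.2×1.375×0.3125×65, 2.4×1×0.3125×65) = 33.516 kips/bolt; interior L_c = 3.5 − 1.125 = 2.375, R_n = 48.75 kips/bolt. φR_n = 0.75 × (1×33.516 + 2×48.75) = 98.3 kips.
Block shear: shear path 1×[1.9375+2×3.5] = 1×8.9375 in, A_gv = 2.793, A_nv = 1×(8.9375 − 2.5×1.1875)×0.3125 = 1.8652 in²; tension to near edge: (2.125 − 0.5×1.1875)×0.3125 = 0.47852 in². R_n = min(0.6×65×1.8652, 0.6×50×2.793) + 1.0×65×0.47852 = min(72.743, 83.79) + 31.104 = 103.85 kips. φR_n = 0.75 × 103.85 = 77.9 kips.
Tension yield (gross): A_g = 7.25×0.3125 = 2.2656 in². φR_n = 0.90 × 50 × 2.2656 = 102.0 kips.
Governing: min(148.4, 98.3, 77.9, 102.0) = 77.9 kips → block shear.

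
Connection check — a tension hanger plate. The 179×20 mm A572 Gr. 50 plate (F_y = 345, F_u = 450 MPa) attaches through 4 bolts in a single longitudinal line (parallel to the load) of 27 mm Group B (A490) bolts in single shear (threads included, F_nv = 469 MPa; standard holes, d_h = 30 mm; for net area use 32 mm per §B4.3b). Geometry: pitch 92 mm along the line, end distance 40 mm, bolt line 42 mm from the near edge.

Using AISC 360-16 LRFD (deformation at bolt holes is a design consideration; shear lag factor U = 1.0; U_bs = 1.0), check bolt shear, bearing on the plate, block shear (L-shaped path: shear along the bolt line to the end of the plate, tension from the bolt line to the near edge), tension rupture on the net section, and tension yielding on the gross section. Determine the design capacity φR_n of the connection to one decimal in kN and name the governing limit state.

Bolt shear: A_b = π(27)²/4 = 572.56 mm². φR_n = 0.75 × 469 × 572.56 × 4 × 1 = 805.6 kN.
Bearing (20 mm plate, F_u = 450 MPa): end bolts L_c = 40 − 30/2 = 25, R_n = min(1.2×25×20×450, 2.4×27×20×450) = 270 kN/bolt; interior L_c = 92 − 30 = 62, R_n = 583.2 kN/bolt. φR_n = 0.75 × (1×270 + 3×583.2) = 1514.7 kN.
Block shear: shear path 1×[40+3×92] = 1×316 mm, A_gv = 6320, A_nv = 1×(316 − 3.5×32)×20 = 4080 mm²; tension to near edge: (42 − 0.5×32)×20 = 520 mm². R_n = min(0.6×450×4080, 0.6×345×6320) + 1.0×450×520 = min(1101.6, 1308.2) + 234 = 1335.6 kN. φR_n = 0.75 × 1335.6 = 1001.7 kN.
Tension rupture (net): A_n = (179 − 1×32)×20 = 2940 mm² (U = 1.0, A_e = A_n). φR_n = 0.75 × 450 × 2940 = 992.3 kN.
Tension yield (gross): A_g = 179×20 = 3580 mm². φR_n = 0.90 × 345 × 3580 = 1111.6 kN.
Governing: min(805.6, 1514.7, 1001.7, 992.3, 1111.6) = 805.6 kN → bolt shear.

805.6 kN (bolt shear governs)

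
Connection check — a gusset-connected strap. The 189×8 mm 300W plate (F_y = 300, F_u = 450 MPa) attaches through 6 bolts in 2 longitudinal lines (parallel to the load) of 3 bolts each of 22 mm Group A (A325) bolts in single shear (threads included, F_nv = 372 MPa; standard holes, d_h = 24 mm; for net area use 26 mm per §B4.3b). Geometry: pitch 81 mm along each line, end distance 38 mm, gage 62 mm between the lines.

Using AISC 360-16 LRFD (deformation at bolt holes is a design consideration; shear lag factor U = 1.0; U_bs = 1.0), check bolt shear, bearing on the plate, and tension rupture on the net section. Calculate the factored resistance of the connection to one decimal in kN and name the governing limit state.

369.9 kN (net-section rupture governs)

Bolt shear: A_b = π(22)²/4 = 380.13 mm². φR_n = 0.75 × 372 × 380.13 × 6 × 1 = 636.3 kN.
Bearing (8 mm plate, F_u = 450 MPa): end bolts L_c = 38 − 24/2 = 26, R_n = min(1.2×26×8×450, 2.4×22×8×450) = 112.32 kN/bolt; interior L_c = 81 − 24 = 57, R_n = 190.08 kN/bolt. φR_n = 0.75 × (2×112.32 + 4×190.08) = 738.7 kN.
Tension rupture (net): A_n = (189 − 2×26)×8 = 1096 mm² (U = 1.0, A_e = A_n). φR_n = 0.75 × 450 × 1096 = 369.9 kN.
Governing: min(636.3, 738.7, 369.9) = 369.9 kN → net-section rupture.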